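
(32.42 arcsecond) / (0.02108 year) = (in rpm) 2.258e-09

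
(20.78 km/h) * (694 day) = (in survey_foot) 1.136e+09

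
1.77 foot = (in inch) 21.24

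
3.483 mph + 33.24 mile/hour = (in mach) 0.04821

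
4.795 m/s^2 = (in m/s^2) 4.795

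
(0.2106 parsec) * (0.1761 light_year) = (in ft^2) 1.165e+32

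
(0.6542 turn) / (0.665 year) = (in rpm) 1.872e-06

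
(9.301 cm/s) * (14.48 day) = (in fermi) 1.164e+20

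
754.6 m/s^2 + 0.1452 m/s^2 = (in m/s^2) 754.7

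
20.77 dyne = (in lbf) 4.669e-05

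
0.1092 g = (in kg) 0.0001092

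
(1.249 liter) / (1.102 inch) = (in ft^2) 0.4803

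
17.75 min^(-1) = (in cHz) 29.58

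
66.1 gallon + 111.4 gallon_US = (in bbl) 4.226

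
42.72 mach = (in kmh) 5.237e+04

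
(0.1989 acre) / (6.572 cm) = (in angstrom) 1.225e+14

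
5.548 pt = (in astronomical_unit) 1.308e-14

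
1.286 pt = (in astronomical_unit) 3.033e-15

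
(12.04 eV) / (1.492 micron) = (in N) 1.293e-12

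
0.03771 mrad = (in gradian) 0.002401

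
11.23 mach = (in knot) 7433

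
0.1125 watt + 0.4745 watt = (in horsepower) 0.0007872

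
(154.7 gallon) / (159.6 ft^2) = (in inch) 1.555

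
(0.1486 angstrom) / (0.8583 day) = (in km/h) 7.214e-16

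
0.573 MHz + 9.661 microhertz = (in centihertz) 5.73e+07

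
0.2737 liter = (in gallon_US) 0.0723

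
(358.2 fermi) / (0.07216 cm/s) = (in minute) 8.273e-12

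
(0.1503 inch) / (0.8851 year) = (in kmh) 4.924e-10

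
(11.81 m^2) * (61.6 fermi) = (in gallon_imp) 1.6e-10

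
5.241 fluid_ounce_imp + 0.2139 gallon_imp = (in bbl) 0.007053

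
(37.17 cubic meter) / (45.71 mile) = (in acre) 1.249e-07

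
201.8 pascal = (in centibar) 0.2018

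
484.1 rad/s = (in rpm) 4623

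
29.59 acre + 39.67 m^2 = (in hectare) 11.98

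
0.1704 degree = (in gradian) 0.1893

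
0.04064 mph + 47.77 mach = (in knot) 3.162e+04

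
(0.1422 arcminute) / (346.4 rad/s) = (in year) 3.787e-15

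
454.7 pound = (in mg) 2.062e+08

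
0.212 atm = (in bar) 0.2148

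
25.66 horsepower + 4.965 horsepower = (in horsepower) 30.62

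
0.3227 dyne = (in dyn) 0.3227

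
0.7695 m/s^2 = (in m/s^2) 0.7695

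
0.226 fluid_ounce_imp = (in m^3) 6.421e-06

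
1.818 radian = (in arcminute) 6250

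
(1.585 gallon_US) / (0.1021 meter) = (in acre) 1.452e-05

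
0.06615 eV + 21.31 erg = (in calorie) 5.093e-07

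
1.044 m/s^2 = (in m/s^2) 1.044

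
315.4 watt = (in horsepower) 0.423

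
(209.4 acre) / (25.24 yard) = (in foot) 1.205e+05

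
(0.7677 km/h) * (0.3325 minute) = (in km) 0.004254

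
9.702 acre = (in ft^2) 4.226e+05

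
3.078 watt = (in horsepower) 0.004128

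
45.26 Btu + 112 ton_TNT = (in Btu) 4.442e+08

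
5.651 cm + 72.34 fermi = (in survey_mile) 3.511e-05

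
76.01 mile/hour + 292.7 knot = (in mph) 412.8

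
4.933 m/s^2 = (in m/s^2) 4.933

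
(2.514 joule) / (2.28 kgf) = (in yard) 0.123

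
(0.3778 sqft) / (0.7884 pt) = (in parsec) 4.09e-15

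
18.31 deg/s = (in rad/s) 0.3196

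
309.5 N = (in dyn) 3.095e+07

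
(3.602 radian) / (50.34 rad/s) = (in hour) 1.988e-05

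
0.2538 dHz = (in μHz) 2.538e+04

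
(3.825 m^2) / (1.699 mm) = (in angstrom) 2.251e+13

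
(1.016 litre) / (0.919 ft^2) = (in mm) 11.9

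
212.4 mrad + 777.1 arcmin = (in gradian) 27.91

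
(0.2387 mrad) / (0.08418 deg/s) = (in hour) 4.513e-05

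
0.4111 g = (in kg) 0.0004111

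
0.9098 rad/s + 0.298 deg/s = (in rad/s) 0.915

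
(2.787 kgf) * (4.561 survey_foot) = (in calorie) 9.081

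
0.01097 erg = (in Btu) 1.04e-12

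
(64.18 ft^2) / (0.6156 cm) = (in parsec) 3.139e-14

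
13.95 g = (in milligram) 1.395e+04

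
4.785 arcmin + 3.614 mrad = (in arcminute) 17.21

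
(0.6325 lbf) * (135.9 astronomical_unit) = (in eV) 3.57e+32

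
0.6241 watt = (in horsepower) 0.0008369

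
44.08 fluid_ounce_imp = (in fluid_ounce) 42.35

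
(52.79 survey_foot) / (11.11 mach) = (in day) 4.923e-08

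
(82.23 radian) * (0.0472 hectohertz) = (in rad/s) 388.1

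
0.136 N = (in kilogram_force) 0.01387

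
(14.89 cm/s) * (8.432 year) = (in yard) 4.33e+07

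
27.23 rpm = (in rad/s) 2.852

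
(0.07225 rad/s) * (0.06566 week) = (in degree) 1.644e+05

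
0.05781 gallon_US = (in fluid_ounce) 7.4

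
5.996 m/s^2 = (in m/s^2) 5.996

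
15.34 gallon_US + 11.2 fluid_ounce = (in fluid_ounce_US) 1975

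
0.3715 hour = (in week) 0.002211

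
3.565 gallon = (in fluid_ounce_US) 456.3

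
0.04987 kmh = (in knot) 0.02693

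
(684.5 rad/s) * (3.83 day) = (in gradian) 1.442e+10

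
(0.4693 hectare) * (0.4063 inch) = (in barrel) 304.6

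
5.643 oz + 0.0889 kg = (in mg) 2.489e+05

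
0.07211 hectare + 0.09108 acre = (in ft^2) 1.173e+04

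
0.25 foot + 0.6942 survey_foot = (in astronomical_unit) 1.924e-12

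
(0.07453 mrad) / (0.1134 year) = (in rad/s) 2.084e-11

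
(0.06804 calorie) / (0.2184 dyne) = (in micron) 1.303e+11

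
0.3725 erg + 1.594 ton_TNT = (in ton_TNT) 1.594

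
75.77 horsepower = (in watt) 5.65e+04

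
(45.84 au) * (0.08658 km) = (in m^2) 5.937e+14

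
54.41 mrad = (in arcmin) 187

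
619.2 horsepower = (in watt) 4.617e+05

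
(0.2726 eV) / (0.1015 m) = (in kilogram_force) 4.388e-20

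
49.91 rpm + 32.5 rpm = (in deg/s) 494.5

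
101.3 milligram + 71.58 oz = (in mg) 2.029e+06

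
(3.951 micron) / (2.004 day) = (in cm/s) 2.282e-09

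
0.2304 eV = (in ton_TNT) 8.823e-30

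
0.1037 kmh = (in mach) 8.46e-05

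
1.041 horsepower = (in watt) 776.3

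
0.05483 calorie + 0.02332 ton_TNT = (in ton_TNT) 0.02332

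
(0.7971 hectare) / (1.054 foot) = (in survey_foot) 8.14e+04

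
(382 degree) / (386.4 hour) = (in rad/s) 4.793e-06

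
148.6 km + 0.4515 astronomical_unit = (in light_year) 7.139e-06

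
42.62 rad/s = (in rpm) 407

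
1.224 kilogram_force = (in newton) 12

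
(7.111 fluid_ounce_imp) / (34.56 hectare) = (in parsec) 1.895e-26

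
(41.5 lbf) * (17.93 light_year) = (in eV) 1.954e+38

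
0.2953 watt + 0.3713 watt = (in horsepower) 0.0008939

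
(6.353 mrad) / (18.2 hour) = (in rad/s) 9.696e-08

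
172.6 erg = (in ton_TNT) 4.125e-15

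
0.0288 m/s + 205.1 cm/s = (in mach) 0.006108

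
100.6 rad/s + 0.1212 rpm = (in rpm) 960.8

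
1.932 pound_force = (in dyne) 8.594e+05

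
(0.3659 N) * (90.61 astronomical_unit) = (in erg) 4.96e+19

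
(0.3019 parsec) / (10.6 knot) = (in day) 1.977e+10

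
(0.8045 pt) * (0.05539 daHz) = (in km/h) 0.0005659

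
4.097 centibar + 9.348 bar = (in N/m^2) 9.389e+05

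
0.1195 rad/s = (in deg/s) 6.847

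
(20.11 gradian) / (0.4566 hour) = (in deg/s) 0.01101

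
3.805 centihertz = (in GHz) 3.805e-11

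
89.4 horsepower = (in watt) 6.667e+04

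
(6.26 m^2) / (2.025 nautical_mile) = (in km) 1.669e-06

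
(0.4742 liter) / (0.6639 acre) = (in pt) 0.0005003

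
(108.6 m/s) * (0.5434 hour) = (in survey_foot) 6.97e+05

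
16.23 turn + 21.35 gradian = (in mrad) 1.023e+05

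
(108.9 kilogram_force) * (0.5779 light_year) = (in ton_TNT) 1.396e+09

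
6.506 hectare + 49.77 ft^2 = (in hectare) 6.506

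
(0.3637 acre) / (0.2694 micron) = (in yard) 5.975e+09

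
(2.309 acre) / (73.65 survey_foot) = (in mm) 4.162e+05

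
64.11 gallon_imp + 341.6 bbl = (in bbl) 343.4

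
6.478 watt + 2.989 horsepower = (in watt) 2235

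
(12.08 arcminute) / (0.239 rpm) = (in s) 0.1404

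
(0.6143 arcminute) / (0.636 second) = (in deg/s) 0.0161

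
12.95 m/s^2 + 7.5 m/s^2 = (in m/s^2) 20.45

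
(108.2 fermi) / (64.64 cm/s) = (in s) 1.674e-13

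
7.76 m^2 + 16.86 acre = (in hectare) 6.824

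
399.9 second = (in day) 0.004628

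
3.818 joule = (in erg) 3.818e+07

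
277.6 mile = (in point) 1.266e+09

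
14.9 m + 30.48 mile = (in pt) 1.391e+08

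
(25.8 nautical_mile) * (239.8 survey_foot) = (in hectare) 349.2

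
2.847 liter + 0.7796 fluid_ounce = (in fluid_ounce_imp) 101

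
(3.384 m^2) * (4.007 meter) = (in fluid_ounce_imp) 4.772e+05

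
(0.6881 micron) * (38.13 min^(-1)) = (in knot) 8.5e-07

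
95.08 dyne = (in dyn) 95.08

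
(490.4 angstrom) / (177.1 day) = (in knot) 6.23e-15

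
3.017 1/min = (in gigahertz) 5.028e-11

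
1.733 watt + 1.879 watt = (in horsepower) 0.004844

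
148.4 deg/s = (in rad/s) 2.59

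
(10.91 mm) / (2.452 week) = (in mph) 1.646e-08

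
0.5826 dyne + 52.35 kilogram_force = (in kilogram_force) 52.35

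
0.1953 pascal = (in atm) 1.927e-06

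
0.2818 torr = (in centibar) 0.03757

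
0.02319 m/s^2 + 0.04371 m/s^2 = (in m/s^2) 0.0669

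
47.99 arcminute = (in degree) 0.7998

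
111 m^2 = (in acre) 0.02743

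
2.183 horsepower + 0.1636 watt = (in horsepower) 2.183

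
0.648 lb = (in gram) 293.9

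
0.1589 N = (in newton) 0.1589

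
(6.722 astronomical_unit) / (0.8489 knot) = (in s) 2.303e+12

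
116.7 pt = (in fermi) 4.117e+13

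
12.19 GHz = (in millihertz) 1.219e+13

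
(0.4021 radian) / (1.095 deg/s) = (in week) 3.479e-05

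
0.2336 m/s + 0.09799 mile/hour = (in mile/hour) 0.6205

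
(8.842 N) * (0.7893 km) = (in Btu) 6.615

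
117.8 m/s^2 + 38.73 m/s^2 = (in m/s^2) 156.5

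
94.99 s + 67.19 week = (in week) 67.19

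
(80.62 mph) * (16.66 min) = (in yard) 3.94e+04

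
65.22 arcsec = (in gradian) 0.02013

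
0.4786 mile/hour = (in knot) 0.4159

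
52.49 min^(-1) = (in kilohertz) 0.0008748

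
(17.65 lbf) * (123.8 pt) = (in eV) 2.14e+19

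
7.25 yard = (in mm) 6629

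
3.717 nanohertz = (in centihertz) 3.717e-07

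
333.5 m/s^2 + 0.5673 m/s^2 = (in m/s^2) 334.1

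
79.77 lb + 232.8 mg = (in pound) 79.77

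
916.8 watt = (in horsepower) 1.229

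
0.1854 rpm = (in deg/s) 1.112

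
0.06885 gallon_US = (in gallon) 0.06885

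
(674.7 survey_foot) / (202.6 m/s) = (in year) 3.219e-08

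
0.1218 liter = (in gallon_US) 0.03218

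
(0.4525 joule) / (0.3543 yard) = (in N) 1.397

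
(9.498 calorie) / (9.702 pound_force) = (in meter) 0.9208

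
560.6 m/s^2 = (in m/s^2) 560.6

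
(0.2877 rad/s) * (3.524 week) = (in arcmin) 2.108e+09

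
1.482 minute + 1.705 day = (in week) 0.2437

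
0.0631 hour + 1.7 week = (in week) 1.7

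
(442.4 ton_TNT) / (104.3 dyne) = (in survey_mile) 1.103e+12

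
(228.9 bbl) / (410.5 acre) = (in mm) 0.02191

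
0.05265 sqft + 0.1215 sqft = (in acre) 3.998e-06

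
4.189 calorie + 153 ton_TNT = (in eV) 3.996e+30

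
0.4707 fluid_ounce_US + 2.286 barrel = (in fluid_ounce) 1.229e+04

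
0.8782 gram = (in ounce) 0.03098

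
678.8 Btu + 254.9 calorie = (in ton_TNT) 0.0001714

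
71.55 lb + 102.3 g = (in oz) 1148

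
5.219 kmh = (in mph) 3.243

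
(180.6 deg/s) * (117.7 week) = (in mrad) 2.244e+11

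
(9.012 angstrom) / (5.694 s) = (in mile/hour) 3.54e-10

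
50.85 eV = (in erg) 8.147e-11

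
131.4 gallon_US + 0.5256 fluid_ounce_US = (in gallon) 131.4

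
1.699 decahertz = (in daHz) 1.699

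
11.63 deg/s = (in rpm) 1.938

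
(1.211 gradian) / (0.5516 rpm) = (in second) 0.3293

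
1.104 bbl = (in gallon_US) 46.37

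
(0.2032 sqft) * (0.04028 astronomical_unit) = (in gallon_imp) 2.502e+10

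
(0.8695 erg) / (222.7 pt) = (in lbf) 2.488e-07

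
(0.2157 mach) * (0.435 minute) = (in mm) 1.917e+06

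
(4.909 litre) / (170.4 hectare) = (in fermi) 2.881e+06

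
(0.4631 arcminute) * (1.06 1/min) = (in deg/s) 0.0001364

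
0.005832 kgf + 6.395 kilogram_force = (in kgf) 6.401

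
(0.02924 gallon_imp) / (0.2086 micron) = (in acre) 0.1575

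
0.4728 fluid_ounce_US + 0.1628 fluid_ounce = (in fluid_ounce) 0.6356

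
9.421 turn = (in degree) 3392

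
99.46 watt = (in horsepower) 0.1334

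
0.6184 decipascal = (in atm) 6.103e-07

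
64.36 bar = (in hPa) 6.436e+04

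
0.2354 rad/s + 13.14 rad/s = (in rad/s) 13.38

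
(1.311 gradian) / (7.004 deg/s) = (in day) 1.95e-06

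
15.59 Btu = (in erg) 1.645e+11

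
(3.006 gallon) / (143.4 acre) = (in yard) 2.144e-08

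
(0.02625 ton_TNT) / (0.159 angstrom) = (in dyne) 6.908e+23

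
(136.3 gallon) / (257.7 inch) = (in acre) 1.948e-05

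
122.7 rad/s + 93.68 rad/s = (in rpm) 2066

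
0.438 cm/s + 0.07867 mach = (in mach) 0.07868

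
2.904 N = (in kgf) 0.2961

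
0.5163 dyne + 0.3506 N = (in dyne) 3.506e+04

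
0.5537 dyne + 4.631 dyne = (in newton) 5.185e-05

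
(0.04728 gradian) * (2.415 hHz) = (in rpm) 1.713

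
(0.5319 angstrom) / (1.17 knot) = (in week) 1.461e-16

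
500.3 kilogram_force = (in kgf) 500.3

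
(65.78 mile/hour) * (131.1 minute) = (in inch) 9.107e+06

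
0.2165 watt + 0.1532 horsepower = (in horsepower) 0.1535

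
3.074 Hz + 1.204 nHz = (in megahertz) 3.074e-06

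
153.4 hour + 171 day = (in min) 2.554e+05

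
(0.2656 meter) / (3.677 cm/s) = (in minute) 0.1204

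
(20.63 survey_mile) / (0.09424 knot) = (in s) 6.848e+05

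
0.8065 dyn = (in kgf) 8.224e-07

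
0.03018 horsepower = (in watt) 22.51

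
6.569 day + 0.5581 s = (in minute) 9459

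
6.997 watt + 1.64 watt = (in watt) 8.637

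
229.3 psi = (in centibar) 1581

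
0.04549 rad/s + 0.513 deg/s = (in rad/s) 0.05444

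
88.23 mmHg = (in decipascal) 1.176e+05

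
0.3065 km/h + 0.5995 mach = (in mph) 456.8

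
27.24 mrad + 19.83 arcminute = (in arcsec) 6808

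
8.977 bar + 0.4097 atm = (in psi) 136.2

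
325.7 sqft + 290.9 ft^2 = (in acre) 0.01416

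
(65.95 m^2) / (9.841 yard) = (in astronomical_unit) 4.899e-11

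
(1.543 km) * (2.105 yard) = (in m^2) 2970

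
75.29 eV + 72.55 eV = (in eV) 147.8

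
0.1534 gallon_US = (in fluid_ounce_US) 19.64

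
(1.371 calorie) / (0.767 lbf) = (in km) 0.001681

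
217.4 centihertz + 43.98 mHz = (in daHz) 0.2218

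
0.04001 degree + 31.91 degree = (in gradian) 35.5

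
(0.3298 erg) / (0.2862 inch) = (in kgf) 4.626e-07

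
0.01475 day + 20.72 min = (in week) 0.004163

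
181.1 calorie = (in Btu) 0.7182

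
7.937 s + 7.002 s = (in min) 0.249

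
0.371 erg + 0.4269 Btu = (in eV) 2.811e+21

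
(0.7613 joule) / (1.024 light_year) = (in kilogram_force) 8.013e-18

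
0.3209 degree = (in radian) 0.005601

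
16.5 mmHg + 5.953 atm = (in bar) 6.054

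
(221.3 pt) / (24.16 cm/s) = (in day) 3.74e-06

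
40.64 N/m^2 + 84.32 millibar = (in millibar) 84.73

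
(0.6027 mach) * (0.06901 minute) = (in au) 5.68e-09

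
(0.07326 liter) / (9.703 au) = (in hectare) 5.047e-21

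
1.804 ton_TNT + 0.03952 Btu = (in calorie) 1.804e+09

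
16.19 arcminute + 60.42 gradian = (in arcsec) 1.967e+05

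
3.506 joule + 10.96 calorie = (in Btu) 0.04679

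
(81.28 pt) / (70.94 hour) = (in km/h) 4.042e-07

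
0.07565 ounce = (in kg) 0.002145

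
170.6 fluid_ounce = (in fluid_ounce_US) 170.6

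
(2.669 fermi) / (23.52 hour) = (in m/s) 3.152e-20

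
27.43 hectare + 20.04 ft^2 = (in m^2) 2.743e+05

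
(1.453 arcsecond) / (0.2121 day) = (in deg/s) 2.202e-08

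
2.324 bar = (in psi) 33.71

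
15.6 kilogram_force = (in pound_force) 34.39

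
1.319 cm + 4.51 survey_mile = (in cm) 7.258e+05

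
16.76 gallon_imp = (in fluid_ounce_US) 2576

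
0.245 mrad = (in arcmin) 0.8422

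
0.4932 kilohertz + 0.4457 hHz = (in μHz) 5.378e+08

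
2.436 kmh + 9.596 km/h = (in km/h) 12.03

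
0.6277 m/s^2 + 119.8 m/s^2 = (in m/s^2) 120.4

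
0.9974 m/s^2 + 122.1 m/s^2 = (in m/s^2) 123.1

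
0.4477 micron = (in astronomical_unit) 2.993e-18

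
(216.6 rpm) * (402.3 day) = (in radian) 7.884e+08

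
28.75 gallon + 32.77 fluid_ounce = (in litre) 109.8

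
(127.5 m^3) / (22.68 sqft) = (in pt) 1.715e+05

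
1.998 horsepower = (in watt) 1490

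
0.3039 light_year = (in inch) 1.132e+17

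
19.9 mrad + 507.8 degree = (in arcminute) 3.054e+04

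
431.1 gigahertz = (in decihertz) 4.311e+12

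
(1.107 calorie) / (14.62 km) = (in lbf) 7.122e-05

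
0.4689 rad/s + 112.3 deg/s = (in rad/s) 2.429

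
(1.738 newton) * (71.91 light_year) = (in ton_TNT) 2.826e+08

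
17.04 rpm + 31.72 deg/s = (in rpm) 22.33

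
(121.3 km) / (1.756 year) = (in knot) 0.004258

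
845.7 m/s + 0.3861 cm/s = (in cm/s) 8.457e+04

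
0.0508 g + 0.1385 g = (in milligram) 189.3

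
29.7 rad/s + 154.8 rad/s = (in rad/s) 184.5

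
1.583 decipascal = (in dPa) 1.583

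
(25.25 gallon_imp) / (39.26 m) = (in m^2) 0.002924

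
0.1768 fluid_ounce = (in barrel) 3.289e-05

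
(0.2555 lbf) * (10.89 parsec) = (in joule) 3.819e+17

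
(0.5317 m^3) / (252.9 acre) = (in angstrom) 5195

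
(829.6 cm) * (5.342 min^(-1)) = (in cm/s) 73.86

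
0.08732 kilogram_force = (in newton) 0.8563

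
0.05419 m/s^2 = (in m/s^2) 0.05419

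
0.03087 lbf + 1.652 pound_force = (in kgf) 0.7633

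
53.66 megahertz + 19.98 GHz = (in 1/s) 2.003e+10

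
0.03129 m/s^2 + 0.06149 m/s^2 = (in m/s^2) 0.09278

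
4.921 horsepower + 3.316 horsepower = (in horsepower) 8.237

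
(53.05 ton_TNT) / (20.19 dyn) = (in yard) 1.202e+15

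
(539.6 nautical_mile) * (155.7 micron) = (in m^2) 155.6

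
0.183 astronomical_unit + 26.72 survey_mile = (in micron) 2.738e+16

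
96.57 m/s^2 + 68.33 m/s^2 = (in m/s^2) 164.9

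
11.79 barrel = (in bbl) 11.79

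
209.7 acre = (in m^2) 8.486e+05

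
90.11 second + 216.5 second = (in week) 0.000507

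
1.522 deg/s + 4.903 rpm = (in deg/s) 30.94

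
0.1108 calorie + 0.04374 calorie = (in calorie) 0.1545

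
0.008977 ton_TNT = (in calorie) 8.977e+06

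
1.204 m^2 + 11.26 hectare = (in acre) 27.82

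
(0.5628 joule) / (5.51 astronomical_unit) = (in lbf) 1.535e-13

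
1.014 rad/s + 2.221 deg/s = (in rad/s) 1.053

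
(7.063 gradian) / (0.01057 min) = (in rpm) 1.671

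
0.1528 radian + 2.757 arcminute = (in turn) 0.02445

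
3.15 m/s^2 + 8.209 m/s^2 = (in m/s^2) 11.36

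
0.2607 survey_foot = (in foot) 0.2607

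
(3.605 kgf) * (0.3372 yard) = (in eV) 6.804e+19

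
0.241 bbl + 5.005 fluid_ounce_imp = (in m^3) 0.03846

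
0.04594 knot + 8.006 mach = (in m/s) 2726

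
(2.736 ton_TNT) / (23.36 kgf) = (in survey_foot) 1.639e+08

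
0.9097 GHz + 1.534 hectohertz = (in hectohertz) 9.097e+06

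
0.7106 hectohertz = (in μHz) 7.106e+07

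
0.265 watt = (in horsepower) 0.0003554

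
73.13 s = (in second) 73.13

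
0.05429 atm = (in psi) 0.7978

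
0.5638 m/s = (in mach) 0.001656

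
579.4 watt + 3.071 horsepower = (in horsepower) 3.848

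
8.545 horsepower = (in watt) 6372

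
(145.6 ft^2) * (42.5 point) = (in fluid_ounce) 6858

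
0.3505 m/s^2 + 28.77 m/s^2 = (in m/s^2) 29.12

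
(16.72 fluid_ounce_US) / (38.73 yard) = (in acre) 3.45e-09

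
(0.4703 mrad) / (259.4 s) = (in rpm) 1.731e-05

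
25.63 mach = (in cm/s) 8.727e+05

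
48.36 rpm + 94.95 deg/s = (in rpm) 64.19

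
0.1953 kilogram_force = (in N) 1.915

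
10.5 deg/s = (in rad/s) 0.1833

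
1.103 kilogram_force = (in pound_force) 2.432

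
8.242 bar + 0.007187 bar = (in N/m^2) 8.249e+05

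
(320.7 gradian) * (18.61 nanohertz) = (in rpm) 8.952e-07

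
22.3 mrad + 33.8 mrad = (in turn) 0.008929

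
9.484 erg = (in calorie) 2.267e-07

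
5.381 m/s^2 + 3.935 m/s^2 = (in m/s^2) 9.316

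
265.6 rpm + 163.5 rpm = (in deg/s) 2575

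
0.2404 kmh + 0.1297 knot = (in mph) 0.2986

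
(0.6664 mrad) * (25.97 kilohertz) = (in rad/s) 17.31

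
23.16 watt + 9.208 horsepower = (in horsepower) 9.239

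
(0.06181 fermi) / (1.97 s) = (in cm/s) 3.138e-15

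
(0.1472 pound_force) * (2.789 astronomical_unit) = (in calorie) 6.529e+10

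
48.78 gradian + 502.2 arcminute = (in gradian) 58.08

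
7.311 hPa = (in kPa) 0.7311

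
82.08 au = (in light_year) 0.001298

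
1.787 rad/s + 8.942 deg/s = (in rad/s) 1.943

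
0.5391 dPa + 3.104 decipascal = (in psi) 5.284e-05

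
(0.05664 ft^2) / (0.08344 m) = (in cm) 6.306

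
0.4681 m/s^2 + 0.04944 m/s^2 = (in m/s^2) 0.5175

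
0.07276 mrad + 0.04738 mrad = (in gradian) 0.007648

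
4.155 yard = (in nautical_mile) 0.002051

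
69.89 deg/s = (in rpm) 11.65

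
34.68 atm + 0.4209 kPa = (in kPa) 3514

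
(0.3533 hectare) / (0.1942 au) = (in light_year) 1.285e-23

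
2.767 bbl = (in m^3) 0.4399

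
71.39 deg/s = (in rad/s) 1.246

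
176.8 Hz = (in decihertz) 1768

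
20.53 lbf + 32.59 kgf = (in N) 410.9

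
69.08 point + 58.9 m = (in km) 0.05892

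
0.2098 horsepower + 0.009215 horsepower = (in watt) 163.3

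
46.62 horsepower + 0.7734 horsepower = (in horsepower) 47.39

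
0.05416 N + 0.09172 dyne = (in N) 0.05416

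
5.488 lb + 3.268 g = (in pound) 5.495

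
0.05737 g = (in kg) 5.737e-05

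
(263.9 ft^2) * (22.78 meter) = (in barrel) 3513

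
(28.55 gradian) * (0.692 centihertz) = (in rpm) 0.02963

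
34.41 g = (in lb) 0.07586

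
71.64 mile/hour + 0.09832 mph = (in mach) 0.09418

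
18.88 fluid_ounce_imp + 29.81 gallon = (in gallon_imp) 24.94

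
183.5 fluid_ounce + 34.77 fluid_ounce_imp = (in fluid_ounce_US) 216.9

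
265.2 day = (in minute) 3.819e+05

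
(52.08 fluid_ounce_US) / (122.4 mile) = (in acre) 1.932e-12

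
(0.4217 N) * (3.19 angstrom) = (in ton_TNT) 3.215e-20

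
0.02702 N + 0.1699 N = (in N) 0.1969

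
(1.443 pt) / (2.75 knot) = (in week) 5.95e-10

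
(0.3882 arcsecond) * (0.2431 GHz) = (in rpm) 4369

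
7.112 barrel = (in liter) 1131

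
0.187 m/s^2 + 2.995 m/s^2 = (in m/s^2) 3.182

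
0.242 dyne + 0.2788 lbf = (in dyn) 1.24e+05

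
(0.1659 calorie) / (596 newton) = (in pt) 3.301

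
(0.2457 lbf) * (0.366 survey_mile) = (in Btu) 0.6102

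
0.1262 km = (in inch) 4969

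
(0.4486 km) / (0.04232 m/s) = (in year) 0.0003361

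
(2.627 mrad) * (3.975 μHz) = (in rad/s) 1.044e-08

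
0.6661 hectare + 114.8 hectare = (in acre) 285.3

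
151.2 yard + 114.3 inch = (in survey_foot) 463.1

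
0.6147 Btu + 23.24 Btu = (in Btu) 23.85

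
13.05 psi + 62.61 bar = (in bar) 63.51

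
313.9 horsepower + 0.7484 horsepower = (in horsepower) 314.6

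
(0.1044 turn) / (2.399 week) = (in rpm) 4.317e-06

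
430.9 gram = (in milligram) 4.309e+05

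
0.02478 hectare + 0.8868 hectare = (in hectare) 0.9116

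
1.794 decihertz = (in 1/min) 10.76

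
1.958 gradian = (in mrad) 30.76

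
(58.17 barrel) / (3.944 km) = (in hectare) 2.345e-07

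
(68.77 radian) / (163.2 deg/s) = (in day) 0.0002794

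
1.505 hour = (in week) 0.008958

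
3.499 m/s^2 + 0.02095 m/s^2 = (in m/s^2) 3.52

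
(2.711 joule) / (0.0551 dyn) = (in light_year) 5.201e-10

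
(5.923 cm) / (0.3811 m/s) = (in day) 1.799e-06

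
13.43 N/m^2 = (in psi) 0.001948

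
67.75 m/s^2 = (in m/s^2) 67.75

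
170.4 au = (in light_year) 0.002694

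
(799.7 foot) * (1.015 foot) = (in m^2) 75.41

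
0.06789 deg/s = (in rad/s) 0.001185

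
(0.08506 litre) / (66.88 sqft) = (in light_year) 1.447e-21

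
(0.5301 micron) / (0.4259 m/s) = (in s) 1.245e-06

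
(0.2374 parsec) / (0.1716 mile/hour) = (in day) 1.105e+12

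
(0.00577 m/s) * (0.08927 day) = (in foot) 146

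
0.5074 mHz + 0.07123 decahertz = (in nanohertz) 7.128e+08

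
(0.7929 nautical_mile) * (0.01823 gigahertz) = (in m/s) 2.677e+10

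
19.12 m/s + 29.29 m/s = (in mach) 0.1422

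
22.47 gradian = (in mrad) 353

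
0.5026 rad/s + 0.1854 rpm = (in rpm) 4.985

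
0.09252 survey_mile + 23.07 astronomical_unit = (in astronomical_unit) 23.07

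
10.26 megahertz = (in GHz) 0.01026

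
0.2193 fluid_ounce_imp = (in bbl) 3.919e-05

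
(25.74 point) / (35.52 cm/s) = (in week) 4.227e-08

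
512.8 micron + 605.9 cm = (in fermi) 6.06e+15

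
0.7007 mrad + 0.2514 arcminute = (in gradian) 0.04926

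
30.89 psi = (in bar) 2.13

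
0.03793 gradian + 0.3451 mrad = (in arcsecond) 194.1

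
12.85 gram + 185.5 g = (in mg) 1.984e+05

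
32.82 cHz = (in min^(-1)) 19.69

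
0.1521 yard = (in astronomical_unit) 9.297e-13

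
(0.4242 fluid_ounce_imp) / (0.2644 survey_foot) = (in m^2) 0.0001496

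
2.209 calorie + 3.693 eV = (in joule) 9.242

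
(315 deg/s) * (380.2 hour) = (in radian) 7.525e+06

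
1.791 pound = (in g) 812.4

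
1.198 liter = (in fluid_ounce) 40.51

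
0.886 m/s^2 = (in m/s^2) 0.886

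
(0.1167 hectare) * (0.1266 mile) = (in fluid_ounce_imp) 8.368e+09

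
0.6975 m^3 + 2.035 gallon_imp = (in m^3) 0.7068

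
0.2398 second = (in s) 0.2398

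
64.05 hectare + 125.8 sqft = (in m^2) 6.405e+05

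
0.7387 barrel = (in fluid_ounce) 3971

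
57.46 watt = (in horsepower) 0.07706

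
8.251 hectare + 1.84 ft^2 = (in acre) 20.39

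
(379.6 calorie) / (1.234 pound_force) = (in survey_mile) 0.1798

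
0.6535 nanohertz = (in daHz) 6.535e-11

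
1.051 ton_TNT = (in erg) 4.397e+16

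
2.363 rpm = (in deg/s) 14.18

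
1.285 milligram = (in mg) 1.285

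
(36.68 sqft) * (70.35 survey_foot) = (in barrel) 459.6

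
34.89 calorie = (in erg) 1.46e+09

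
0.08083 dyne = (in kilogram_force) 8.242e-08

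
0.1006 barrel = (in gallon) 4.225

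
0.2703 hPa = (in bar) 0.0002703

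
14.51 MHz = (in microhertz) 1.451e+13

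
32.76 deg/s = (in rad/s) 0.5718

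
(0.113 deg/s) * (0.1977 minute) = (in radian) 0.02339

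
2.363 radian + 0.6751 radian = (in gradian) 193.4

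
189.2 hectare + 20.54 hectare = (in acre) 518.3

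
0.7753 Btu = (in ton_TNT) 1.955e-07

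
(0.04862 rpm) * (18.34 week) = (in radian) 5.647e+04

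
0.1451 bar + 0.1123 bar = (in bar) 0.2574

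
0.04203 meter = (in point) 119.1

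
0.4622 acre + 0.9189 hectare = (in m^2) 1.106e+04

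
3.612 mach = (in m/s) 1230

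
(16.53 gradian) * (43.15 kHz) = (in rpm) 1.07e+05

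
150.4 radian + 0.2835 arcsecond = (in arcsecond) 3.102e+07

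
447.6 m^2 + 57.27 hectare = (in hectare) 57.31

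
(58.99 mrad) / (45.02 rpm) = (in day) 1.448e-07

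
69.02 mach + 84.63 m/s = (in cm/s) 2.359e+06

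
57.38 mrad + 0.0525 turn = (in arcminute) 1331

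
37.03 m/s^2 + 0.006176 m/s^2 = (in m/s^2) 37.04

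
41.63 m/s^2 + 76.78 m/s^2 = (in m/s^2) 118.4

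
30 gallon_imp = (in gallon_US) 36.03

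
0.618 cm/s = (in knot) 0.01201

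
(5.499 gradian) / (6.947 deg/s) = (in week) 1.178e-06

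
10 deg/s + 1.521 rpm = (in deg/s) 19.13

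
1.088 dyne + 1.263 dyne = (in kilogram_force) 2.397e-06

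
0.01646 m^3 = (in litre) 16.46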